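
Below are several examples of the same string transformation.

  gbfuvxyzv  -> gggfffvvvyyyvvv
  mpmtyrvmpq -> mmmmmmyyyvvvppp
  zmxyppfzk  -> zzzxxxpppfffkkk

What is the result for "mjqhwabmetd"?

mmmqqqwwwbbbeeeddd

Each output is the input with this applied: keep every other character starting from the first (positions 1st, 3rd, 5th, ...), then repeat every character 3 times.
"mjqhwabmetd" → "mqwbed" → "mmmqqqwwwbbbeeeddd".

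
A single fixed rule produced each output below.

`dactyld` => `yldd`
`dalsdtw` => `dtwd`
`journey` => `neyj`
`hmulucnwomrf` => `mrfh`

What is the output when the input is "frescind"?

Rule — move the first character to the end, then keep only the last 4 characters.
On "frescind": the first step gives "rescindf", and the second then gives "indf".
(Check on "journey": → "ourneyj" → "neyj" ✓)

indf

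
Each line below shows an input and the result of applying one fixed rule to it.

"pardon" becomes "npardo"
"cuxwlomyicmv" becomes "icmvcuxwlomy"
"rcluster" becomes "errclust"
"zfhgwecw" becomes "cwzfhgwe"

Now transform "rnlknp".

prnlkn

What's happening: swap the front and back halves of the string, then move the first 2 characters to the end (rotate left by 2).
Applying both steps to "rnlknp": "knprnl", then "prnlkn".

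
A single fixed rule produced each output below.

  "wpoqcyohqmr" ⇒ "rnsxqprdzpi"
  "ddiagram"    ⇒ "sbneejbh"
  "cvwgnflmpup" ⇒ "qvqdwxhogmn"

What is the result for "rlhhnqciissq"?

ttrsmiiordjj

Rule — shift every letter 1 place forward in the alphabet (wrapping around), then move the last 3 characters to the front (rotate right by 3).
Doing the same to "rlhhnqciissq": "ttrsmiiordjj".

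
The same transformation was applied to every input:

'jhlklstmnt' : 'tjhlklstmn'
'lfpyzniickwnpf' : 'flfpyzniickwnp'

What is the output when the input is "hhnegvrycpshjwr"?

In each case the input is transformed by: move the last character to the front.
"hhnegvrycpshjwr" → "rhhnegvrycpshjw".

rhhnegvrycpshjw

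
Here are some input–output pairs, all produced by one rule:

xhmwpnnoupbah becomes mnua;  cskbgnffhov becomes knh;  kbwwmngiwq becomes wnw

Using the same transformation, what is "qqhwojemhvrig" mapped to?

In each case the input is transformed by: keep one character in every 3, starting at position 3 (positions 3rd, 6th, 9th, ...).
For "qqhwojemhvrig" the result is "hjhi".

hjhi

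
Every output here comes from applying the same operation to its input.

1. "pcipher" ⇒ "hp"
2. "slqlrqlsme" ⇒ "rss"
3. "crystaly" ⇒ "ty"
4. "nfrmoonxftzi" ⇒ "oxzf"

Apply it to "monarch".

rm

Rule — move the first 2 characters to the end (rotate left by 2), then keep one character in every 3, starting at position 3 (positions 3rd, 6th, 9th, ...).
For "monarch", step one produces "narchmo"; step two turns that into "rm".
(Check on "pcipher": → "ipherpc" → "hp" ✓)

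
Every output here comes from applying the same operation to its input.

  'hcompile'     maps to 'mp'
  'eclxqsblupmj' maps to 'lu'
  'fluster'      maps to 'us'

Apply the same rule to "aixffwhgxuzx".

Rule — delete the last 3 characters, then keep only the last 2 characters.
So "aixffwhgxuzx" becomes "gx".
(Check on "eclxqsblupmj": → "eclxqsblu" → "lu" ✓)

gx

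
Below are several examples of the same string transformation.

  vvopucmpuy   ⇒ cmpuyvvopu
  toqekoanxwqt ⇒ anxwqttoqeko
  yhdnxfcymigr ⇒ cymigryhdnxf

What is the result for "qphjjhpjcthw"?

The pattern: swap the front and back halves of the string.
"qphjjhpjcthw" → "pjcthwqphjjh".

pjcthwqphjjh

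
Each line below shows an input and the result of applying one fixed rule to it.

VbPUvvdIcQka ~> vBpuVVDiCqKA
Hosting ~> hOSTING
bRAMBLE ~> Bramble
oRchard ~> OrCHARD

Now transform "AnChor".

The pattern: flip the case of every letter.
"AnChor" → "aNcHOR".

aNcHOR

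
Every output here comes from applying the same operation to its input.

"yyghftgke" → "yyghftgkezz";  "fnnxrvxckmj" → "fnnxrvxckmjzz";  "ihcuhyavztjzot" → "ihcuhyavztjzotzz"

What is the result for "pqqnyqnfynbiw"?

What's happening: append "zz".
On "pqqnyqnfynbiw" that produces "pqqnyqnfynbiwzz".

pqqnyqnfynbiwzz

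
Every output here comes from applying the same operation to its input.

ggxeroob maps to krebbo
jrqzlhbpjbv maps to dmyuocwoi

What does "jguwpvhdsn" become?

hjciuqfa

Each output is the input with this applied: shift every letter 13 places forward in the alphabet (wrapping around) — i.e. ROT13, then delete the first 2 characters.
"jguwpvhdsn" → "wthjciuqfa" → "hjciuqfa".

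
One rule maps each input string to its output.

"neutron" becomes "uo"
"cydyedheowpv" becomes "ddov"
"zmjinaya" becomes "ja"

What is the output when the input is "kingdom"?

Each output is the input with this applied: keep one character in every 3, starting at position 3 (positions 3rd, 6th, 9th, ...).
Applying that to "kingdom" gives "no".

no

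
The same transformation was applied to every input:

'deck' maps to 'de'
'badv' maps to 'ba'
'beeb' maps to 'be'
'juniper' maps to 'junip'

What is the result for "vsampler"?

vsampl

Each output is the input with this applied: delete the last 2 characters.
So "vsampler" becomes "vsampl".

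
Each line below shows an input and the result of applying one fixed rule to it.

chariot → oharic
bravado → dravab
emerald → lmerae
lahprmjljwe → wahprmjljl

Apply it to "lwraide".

Each output is the input with this applied: delete the last character, then swap the first and last characters.
For "lwraide", step one produces "lwraid"; step two turns that into "dwrail".

dwrail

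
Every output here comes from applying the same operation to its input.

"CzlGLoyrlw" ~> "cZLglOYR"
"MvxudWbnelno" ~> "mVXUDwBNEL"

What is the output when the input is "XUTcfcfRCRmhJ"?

xutCFCFrcrM

Looking at the pairs, the operation is to flip the case of every letter, then delete the last 2 characters.
Working it through for "XUTcfcfRCRmhJ": intermediate "xutCFCFrcrMHj", final "xutCFCFrcrM".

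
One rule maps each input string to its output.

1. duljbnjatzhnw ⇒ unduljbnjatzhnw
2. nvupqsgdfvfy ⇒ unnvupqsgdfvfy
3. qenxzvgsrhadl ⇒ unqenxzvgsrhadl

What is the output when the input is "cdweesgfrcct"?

uncdweesgfrcct

What's happening: prepend "un".
"cdweesgfrcct" → "uncdweesgfrcct".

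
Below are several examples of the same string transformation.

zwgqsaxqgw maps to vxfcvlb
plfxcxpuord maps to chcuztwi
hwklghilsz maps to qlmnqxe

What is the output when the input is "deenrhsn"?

swmxs

Each output is the input with this applied: shift every letter 5 places forward in the alphabet (wrapping around), then delete the first 3 characters.
For "deenrhsn", step one produces "ijjswmxs"; step two turns that into "swmxs".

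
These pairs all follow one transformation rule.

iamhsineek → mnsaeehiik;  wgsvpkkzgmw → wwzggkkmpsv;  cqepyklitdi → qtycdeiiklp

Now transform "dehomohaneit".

ootadeehhimn

The rule is to sort the characters into alphabetical order, then move the last 3 characters to the front (rotate right by 3).
On "dehomohaneit": the first step gives "adeehhimnoot", and the second then gives "ootadeehhimn".
(Check on "iamhsineek": → "aeehiikmns" → "mnsaeehiik" ✓)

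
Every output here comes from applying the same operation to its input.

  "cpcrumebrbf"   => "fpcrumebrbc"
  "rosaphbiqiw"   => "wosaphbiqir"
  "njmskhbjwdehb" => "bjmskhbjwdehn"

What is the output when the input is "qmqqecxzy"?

The pattern: swap the first and last characters.
For "qmqqecxzy" the result is "ymqqecxzq".

ymqqecxzq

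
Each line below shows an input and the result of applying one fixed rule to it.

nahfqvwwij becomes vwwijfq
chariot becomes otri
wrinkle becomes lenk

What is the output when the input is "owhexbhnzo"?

bhnzoex

Looking at the pairs, the operation is to delete the first 3 characters, then move the first 2 characters to the end (rotate left by 2).
"owhexbhnzo" → "exbhnzo" → "bhnzoex".
(Check on "chariot": → "riot" → "otri" ✓)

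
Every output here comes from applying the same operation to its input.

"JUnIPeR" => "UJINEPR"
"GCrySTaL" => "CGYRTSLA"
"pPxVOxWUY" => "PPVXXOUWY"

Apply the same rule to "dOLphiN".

ODPLIHN

The rule is to swap each adjacent pair of characters (1↔2, 3↔4, ...), then convert every letter to uppercase.
For "dOLphiN" the result is "ODPLIHN".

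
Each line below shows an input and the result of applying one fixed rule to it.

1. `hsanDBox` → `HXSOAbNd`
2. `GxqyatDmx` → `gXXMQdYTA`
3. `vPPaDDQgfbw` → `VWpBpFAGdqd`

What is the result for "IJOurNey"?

What's happening: take characters alternately from the front and the back (1st, last, 2nd, 2nd-last, ...), then flip the case of every letter.
On "IJOurNey": the first step gives "IyJeONur", and the second then gives "iYjEonUR".

iYjEonUR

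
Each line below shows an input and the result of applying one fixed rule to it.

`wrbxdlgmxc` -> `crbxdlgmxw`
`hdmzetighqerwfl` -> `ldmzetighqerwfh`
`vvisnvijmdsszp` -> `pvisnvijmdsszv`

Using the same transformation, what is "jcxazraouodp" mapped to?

The pattern: swap the first and last characters.
For "jcxazraouodp" the result is "pcxazraouodj".

pcxazraouodj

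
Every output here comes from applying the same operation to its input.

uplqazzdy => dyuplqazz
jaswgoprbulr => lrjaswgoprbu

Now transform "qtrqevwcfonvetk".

tkqtrqevwcfonve

What's happening: move the last 2 characters to the front (rotate right by 2).
For "qtrqevwcfonvetk" the result is "tkqtrqevwcfonve".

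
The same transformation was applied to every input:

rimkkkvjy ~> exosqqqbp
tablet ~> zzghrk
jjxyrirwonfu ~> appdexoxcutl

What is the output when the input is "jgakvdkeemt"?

Rule — move the last character to the front, then shift every letter 6 places forward in the alphabet (wrapping around).
For "jgakvdkeemt", step one produces "tjgakvdkeem"; step two turns that into "zpmgqbjqkks".
(Check on "tablet": → "ttable" → "zzghrk" ✓)

zpmgqbjqkks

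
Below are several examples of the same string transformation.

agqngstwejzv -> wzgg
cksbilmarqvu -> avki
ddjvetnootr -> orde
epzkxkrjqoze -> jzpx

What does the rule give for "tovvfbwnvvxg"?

nxof

The transformation: keep one character in every 3, starting at position 2 (positions 2nd, 5th, 8th, ...), then move the last 2 characters to the front (rotate right by 2).
For "tovvfbwnvvxg", step one produces "ofnx"; step two turns that into "nxof".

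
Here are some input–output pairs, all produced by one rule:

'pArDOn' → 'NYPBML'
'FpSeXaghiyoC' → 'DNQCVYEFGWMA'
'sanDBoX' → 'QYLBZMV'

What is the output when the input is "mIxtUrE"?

Rule — shift every letter 2 places backward in the alphabet (wrapping around), then convert every letter to uppercase.
Applying both steps to "mIxtUrE": "kGvrSpC", then "KGVRSPC".
(Check on "sanDBoX": → "qylBZmV" → "QYLBZMV" ✓)

KGVRSPC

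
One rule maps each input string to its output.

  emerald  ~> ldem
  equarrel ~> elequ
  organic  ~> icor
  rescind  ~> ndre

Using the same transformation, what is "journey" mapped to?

eyjo

The rule is to move the last 2 characters to the front (rotate right by 2), then delete the last 3 characters.
For "journey", step one produces "eyjourn"; step two turns that into "eyjo".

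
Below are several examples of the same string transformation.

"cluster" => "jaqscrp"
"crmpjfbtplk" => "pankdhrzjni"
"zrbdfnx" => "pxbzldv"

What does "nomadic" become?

The transformation: swap each adjacent pair of characters (1↔2, 3↔4, ...), then shift every letter 2 places backward in the alphabet (wrapping around).
"nomadic" → "mlykgba".

mlykgba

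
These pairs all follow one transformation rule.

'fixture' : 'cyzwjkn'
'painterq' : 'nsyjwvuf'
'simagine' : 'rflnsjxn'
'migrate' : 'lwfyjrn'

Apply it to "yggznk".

Looking at the pairs, the operation is to shift every letter 5 places forward in the alphabet (wrapping around), then move the first 2 characters to the end (rotate left by 2).
"yggznk" → "lespdl".
(Check on "fixture": → "kncyzwj" → "cyzwjkn" ✓)

lespdl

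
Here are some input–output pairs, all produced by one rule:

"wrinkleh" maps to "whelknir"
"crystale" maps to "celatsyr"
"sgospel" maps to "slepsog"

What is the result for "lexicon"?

lnocixe

The pattern: move the first character to the end, then reverse the string.
"lexicon" → "exiconl" → "lnocixe".
(Check on "sgospel": → "gospels" → "slepsog" ✓)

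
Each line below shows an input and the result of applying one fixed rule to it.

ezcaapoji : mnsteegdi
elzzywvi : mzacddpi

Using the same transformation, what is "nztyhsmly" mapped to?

cpqwlcxdr

In each case the input is transformed by: shift every letter 4 places forward in the alphabet (wrapping around), then reverse the string.
Working it through for "nztyhsmly": intermediate "rdxclwqpc", final "cpqwlcxdr".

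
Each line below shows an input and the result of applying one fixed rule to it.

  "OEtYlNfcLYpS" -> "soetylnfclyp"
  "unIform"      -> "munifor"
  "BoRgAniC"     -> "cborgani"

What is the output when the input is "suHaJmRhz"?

zsuhajmrh

The transformation: move the last character to the front, then convert every letter to lowercase.
Applying both steps to "suHaJmRhz": "zsuHaJmRh", then "zsuhajmrh".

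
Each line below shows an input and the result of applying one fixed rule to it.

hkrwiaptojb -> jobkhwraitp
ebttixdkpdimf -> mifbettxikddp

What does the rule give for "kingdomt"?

Looking at the pairs, the operation is to swap each adjacent pair of characters (1↔2, 3↔4, ...), then move the last 3 characters to the front (rotate right by 3).
So "kingdomt" becomes "dtmikgno".

dtmikgno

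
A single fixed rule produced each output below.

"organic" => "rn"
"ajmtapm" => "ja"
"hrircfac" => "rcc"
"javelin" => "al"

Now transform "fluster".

lt

In each case the input is transformed by: keep one character in every 3, starting at position 2 (positions 2nd, 5th, 8th, ...).
"fluster" → "lt".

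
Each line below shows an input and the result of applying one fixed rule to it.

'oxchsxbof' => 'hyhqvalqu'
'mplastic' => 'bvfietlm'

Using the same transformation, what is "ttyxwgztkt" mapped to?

dmmmrqpzsm

The pattern: shift every letter 7 places backward in the alphabet (wrapping around), then move the last 2 characters to the front (rotate right by 2).
Working it through for "ttyxwgztkt": intermediate "mmrqpzsmdm", final "dmmmrqpzsm".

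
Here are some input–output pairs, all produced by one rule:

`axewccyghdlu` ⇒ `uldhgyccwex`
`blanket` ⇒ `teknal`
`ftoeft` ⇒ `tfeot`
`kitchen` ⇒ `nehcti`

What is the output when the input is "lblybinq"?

qnibylb

The pattern: delete the first character, then reverse the string.
"lblybinq" → "blybinq" → "qnibylb".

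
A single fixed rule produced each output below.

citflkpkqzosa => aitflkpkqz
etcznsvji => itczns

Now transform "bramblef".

framb

In each case the input is transformed by: swap the first and last characters, then delete the last 3 characters.
Applying both steps to "bramblef": "frambleb", then "framb".
(Check on "etcznsvji": → "itcznsvje" → "itczns" ✓)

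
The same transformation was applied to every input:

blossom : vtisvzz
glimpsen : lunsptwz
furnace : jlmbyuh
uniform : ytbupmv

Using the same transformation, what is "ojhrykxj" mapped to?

eqvqoyfr

The rule is to shift every letter 7 places forward in the alphabet (wrapping around), then move the last 2 characters to the front (rotate right by 2).
Applying both steps to "ojhrykxj": "vqoyfreq", then "eqvqoyfr".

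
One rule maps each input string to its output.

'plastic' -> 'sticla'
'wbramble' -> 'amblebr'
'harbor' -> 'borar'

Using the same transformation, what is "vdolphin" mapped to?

What's happening: delete the first character, then move the first 2 characters to the end (rotate left by 2).
On "vdolphin": the first step gives "dolphin", and the second then gives "lphindo".
(Check on "wbramble": → "bramble" → "amblebr" ✓)

lphindo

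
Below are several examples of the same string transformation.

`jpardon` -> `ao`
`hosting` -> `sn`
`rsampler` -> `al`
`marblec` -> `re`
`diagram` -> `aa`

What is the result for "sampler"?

The pattern: keep one character in every 3, starting at position 3 (positions 3rd, 6th, 9th, ...).
On "sampler" that produces "me".

me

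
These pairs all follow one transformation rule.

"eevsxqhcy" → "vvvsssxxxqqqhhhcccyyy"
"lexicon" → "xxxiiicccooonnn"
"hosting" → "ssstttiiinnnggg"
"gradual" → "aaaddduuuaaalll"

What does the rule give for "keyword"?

yyywwwooorrrddd

The rule is to delete the first 2 characters, then repeat every character 3 times.
Applying both steps to "keyword": "yword", then "yyywwwooorrrddd".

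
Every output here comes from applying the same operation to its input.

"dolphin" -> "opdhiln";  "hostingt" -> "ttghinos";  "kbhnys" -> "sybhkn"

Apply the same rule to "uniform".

rufimno

What's happening: sort the characters into alphabetical order, then move the last 2 characters to the front (rotate right by 2).
"uniform" → "fimnoru" → "rufimno".
(Check on "kbhnys": → "bhknsy" → "sybhkn" ✓)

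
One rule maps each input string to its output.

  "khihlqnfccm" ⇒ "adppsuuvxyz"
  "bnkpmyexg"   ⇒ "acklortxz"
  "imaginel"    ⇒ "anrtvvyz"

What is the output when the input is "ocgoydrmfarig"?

bbeelnpqsttvz

The transformation: shift every letter 13 places forward in the alphabet (wrapping around) — i.e. ROT13, then sort the characters into alphabetical order.
"ocgoydrmfarig" → "bptblqezsnevt" → "bbeelnpqsttvz".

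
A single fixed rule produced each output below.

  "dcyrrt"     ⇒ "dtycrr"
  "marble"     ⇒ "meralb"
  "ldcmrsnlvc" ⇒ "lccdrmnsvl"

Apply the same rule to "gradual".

The pattern: move the last character to the front, then swap each adjacent pair of characters (1↔2, 3↔4, ...).
Applying both steps to "gradual": "lgradua", then "glaruda".

glaruda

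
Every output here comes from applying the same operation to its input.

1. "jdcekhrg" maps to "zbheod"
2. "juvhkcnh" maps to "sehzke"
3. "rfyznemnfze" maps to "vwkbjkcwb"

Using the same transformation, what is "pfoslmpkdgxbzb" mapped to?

lpijmhaduywy

Looking at the pairs, the operation is to shift every letter 3 places backward in the alphabet (wrapping around), then delete the first 2 characters.
So "pfoslmpkdgxbzb" becomes "lpijmhaduywy".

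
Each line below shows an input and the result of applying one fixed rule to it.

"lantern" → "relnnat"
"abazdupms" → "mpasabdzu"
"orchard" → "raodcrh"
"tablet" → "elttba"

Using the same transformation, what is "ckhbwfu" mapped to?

The transformation: move the last 3 characters to the front (rotate right by 3), then swap each adjacent pair of characters (1↔2, 3↔4, ...).
"ckhbwfu" → "wfuckhb" → "fwcuhkb".

fwcuhkb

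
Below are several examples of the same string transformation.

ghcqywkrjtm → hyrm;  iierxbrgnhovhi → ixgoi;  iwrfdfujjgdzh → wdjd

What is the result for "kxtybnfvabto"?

What's happening: keep one character in every 3, starting at position 2 (positions 2nd, 5th, 8th, ...).
Applying that to "kxtybnfvabto" gives "xbvt".

xbvt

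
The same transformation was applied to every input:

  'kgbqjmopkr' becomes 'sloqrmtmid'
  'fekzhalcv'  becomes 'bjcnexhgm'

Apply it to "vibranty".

Each output is the input with this applied: move the first 3 characters to the end (rotate left by 3), then shift every letter 2 places forward in the alphabet (wrapping around).
Applying both steps to "vibranty": "rantyvib", then "tcpvaxkd".

tcpvaxkd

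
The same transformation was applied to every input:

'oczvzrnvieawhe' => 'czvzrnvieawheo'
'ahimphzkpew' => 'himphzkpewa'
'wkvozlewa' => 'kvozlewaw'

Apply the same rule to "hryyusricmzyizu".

Looking at the pairs, the operation is to move the first character to the end.
"hryyusricmzyizu" → "ryyusricmzyizuh".

ryyusricmzyizuh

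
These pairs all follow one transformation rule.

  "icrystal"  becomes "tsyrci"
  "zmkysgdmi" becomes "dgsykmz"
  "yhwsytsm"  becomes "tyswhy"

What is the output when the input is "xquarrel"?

rrauqx

In each case the input is transformed by: reverse the string, then delete the first 2 characters.
Working it through for "xquarrel": intermediate "lerrauqx", final "rrauqx".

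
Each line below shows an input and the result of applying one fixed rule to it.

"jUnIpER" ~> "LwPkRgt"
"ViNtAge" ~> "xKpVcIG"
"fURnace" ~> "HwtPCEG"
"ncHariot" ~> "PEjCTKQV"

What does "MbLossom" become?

oDnQUUQO

Rule — shift every letter 2 places forward in the alphabet (wrapping around), then flip the case of every letter.
Applying both steps to "MbLossom": "OdNquuqo", then "oDnQUUQO".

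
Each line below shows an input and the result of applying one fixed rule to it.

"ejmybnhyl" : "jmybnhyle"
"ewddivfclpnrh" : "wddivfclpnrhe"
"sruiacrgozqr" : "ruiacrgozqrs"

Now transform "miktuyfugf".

iktuyfugfm

Rule — move the first character to the end.
Applying that to "miktuyfugf" gives "iktuyfugfm".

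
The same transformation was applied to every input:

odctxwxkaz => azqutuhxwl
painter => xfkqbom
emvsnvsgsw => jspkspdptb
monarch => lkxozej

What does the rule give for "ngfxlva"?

dcuisxk

The rule is to shift every letter 3 places backward in the alphabet (wrapping around), then move the first character to the end.
For "ngfxlva" the result is "dcuisxk".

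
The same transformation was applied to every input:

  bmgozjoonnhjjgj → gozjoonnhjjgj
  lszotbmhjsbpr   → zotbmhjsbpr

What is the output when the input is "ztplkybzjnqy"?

Rule — delete the first 2 characters.
So "ztplkybzjnqy" becomes "plkybzjnqy".

plkybzjnqy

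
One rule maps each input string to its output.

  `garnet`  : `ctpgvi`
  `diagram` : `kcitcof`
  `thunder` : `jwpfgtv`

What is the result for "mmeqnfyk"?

ogsphamo

The rule is to shift every letter 2 places forward in the alphabet (wrapping around), then move the first character to the end.
Working it through for "mmeqnfyk": intermediate "oogspham", final "ogsphamo".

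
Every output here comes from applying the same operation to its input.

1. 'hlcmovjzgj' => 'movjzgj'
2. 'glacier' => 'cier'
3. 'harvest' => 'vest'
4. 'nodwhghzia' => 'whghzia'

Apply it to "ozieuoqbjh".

euoqbjh

The pattern: delete the first 3 characters.
"ozieuoqbjh" → "euoqbjh".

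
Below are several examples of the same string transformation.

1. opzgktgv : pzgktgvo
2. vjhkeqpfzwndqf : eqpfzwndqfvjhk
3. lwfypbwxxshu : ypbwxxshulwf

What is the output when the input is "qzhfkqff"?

In each case the input is transformed by: move the last 3 characters to the front (rotate right by 3), then swap the front and back halves of the string.
On "qzhfkqff": the first step gives "qffqzhfk", and the second then gives "zhfkqffq".

zhfkqffq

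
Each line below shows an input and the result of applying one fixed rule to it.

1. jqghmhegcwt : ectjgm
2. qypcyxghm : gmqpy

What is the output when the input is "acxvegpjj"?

pjaxe

The pattern: keep every other character starting from the first (positions 1st, 3rd, 5th, ...), then move the first 3 characters to the end (rotate left by 3).
Applying both steps to "acxvegpjj": "axepj", then "pjaxe".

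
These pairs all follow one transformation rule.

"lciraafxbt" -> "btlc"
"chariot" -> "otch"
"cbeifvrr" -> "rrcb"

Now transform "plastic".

icpl

In each case the input is transformed by: move the first 2 characters to the end (rotate left by 2), then keep only the last 4 characters.
On "plastic" that produces "icpl".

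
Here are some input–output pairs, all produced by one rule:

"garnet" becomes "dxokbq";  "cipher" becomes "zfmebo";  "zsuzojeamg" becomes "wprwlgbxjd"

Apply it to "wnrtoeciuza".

Rule — shift every letter 3 places backward in the alphabet (wrapping around).
On "wnrtoeciuza" that produces "tkoqlbzfrwx".

tkoqlbzfrwx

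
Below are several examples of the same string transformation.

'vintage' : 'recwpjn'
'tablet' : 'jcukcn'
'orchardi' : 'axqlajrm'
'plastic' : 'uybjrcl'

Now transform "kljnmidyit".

utwsrvhmcr

Each output is the input with this applied: swap each adjacent pair of characters (1↔2, 3↔4, ...), then shift every letter 9 places forward in the alphabet (wrapping around).
Applying both steps to "kljnmidyit": "lknjimydti", then "utwsrvhmcr".
(Check on "plastic": → "lpsaitc" → "uybjrcl" ✓)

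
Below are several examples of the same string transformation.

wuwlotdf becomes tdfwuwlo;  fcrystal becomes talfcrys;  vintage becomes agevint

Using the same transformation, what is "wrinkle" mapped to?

The rule is to move the last 3 characters to the front (rotate right by 3).
So "wrinkle" becomes "klewrin".

klewrin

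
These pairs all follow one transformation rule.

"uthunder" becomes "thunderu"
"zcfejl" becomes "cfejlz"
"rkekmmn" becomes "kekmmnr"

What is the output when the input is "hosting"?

The rule is to move the first character to the end.
Applying that to "hosting" gives "ostingh".

ostingh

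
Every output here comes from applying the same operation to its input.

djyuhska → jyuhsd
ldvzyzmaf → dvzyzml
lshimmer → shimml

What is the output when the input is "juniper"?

unipj

The pattern: delete the last 2 characters, then move the first character to the end.
"juniper" → "junip" → "unipj".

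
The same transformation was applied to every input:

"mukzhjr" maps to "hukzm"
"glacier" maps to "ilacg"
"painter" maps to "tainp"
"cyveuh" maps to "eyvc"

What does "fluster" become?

tlusf

In each case the input is transformed by: delete the last 2 characters, then swap the first and last characters.
Working it through for "fluster": intermediate "flust", final "tlusf".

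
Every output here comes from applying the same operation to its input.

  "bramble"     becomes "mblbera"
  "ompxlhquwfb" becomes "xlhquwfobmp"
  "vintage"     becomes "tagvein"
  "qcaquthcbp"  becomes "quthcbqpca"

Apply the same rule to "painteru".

nterpuai

Rule — swap the first and last characters, then move the first 3 characters to the end (rotate left by 3).
Starting from "painteru": after the first operation, "uainterp"; after the second, "nterpuai".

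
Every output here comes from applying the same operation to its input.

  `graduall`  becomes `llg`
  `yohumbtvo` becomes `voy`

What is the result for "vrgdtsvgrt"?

rtv

The transformation: move the first character to the end, then keep only the last 3 characters.
"vrgdtsvgrt" → "rtv".
(Check on "yohumbtvo": → "ohumbtvoy" → "voy" ✓)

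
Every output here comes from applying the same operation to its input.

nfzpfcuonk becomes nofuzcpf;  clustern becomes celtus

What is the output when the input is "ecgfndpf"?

In each case the input is transformed by: delete the last 2 characters, then take characters alternately from the front and the back (1st, last, 2nd, 2nd-last, ...).
For "ecgfndpf", step one produces "ecgfnd"; step two turns that into "edcngf".

edcngf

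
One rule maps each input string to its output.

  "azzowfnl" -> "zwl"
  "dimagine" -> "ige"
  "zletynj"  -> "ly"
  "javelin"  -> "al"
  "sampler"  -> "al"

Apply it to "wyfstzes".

yts

Rule — keep one character in every 3, starting at position 2 (positions 2nd, 5th, 8th, ...).
"wyfstzes" → "yts".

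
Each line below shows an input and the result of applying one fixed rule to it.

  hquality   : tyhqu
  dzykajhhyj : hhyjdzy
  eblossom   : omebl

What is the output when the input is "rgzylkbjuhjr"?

bjuhjrrgz

The rule is to move the first 3 characters to the end (rotate left by 3), then delete the first 3 characters.
For "rgzylkbjuhjr", step one produces "ylkbjuhjrrgz"; step two turns that into "bjuhjrrgz".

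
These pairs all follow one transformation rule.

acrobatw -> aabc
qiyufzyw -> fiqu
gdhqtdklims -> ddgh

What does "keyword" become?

deko

The pattern: sort the characters into alphabetical order, then keep only the first 4 characters.
Starting from "keyword": after the first operation, "dekorwy"; after the second, "deko".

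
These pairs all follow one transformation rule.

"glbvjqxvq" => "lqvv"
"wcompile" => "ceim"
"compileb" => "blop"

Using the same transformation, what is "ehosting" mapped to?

ghis

The transformation: keep every other character starting from the second (positions 2nd, 4th, 6th, ...), then sort the characters into alphabetical order.
Starting from "ehosting": after the first operation, "hsig"; after the second, "ghis".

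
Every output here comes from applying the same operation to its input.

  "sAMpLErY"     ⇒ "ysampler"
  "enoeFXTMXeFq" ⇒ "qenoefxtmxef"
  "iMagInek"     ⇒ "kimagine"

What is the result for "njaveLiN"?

Each output is the input with this applied: move the last character to the front, then convert every letter to lowercase.
Working it through for "njaveLiN": intermediate "NnjaveLi", final "nnjaveli".

nnjaveli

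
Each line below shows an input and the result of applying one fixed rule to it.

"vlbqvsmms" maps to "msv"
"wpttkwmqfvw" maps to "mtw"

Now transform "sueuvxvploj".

lsv

The pattern: sort the characters into alphabetical order, then keep one character in every 3, starting at position 3 (positions 3rd, 6th, 9th, ...).
Applying both steps to "sueuvxvploj": "ejlopsuuvvx", then "lsv".
(Check on "wpttkwmqfvw": → "fkmpqttvwww" → "mtw" ✓)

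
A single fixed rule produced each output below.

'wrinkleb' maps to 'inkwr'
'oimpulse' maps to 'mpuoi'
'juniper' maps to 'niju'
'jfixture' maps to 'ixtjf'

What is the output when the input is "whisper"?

iswh

Rule — delete the last 3 characters, then move the first 2 characters to the end (rotate left by 2).
For "whisper", step one produces "whis"; step two turns that into "iswh".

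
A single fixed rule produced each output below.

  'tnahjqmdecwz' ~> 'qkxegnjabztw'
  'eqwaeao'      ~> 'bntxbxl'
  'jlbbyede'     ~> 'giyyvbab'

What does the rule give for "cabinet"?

The pattern: shift every letter 3 places backward in the alphabet (wrapping around).
So "cabinet" becomes "zxyfkbq".

zxyfkbq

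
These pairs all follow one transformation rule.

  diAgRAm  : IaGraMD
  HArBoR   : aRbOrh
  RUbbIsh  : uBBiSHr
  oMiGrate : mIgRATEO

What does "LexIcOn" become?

EXiCoNl

The pattern: flip the case of every letter, then move the first character to the end.
For "LexIcOn" the result is "EXiCoNl".
(Check on "RUbbIsh": → "ruBBiSH" → "uBBiSHr" ✓)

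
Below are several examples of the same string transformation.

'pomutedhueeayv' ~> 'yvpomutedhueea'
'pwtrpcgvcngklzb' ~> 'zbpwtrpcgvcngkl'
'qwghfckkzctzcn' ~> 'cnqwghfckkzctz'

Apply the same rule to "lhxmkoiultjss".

The transformation: move the last 2 characters to the front (rotate right by 2).
Doing the same to "lhxmkoiultjss": "sslhxmkoiultj".

sslhxmkoiultj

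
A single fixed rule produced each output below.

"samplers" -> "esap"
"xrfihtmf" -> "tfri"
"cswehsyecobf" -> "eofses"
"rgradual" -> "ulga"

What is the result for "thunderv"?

The transformation: keep every other character starting from the second (positions 2nd, 4th, 6th, ...), then swap the front and back halves of the string.
For "thunderv", step one produces "hnev"; step two turns that into "evhn".

evhn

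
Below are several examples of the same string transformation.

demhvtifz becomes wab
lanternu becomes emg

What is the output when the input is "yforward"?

rkk

Looking at the pairs, the operation is to keep one character in every 3, starting at position 1 (positions 1st, 4th, 7th, ...), then shift every letter 7 places backward in the alphabet (wrapping around).
Applying both steps to "yforward": "yrr", then "rkk".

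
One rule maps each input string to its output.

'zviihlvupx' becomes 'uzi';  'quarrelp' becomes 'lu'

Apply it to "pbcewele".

lb

What's happening: swap the front and back halves of the string, then keep one character in every 3, starting at position 3 (positions 3rd, 6th, 9th, ...).
Applying both steps to "pbcewele": "welepbce", then "lb".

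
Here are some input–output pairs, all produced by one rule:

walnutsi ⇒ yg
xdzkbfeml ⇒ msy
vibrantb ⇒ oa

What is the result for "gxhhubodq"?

In each case the input is transformed by: shift every letter 13 places forward in the alphabet (wrapping around) — i.e. ROT13, then keep one character in every 3, starting at position 3 (positions 3rd, 6th, 9th, ...).
Working it through for "gxhhubodq": intermediate "tkuuhobqd", final "uod".

uod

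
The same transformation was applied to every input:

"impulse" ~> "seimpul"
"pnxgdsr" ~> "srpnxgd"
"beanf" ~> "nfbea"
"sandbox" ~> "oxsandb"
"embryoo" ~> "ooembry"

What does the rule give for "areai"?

aiare

Looking at the pairs, the operation is to move the last 2 characters to the front (rotate right by 2).
Doing the same to "areai": "aiare".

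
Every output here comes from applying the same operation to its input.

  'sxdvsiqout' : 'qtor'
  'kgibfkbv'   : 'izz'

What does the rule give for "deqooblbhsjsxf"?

bmjqv

Each output is the input with this applied: shift every letter 2 places backward in the alphabet (wrapping around), then keep one character in every 3, starting at position 1 (positions 1st, 4th, 7th, ...).
Applying both steps to "deqooblbhsjsxf": "bcommzjzfqhqvd", then "bmjqv".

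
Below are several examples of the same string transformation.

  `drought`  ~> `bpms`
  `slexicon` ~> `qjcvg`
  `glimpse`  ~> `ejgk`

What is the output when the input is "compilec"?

amkng

Looking at the pairs, the operation is to shift every letter 2 places backward in the alphabet (wrapping around), then delete the last 3 characters.
On "compilec": the first step gives "amkngjca", and the second then gives "amkng".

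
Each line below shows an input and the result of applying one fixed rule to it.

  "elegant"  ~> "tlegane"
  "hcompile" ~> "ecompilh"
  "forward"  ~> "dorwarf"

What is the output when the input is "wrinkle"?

erinklw

In each case the input is transformed by: swap the first and last characters.
Doing the same to "wrinkle": "erinklw".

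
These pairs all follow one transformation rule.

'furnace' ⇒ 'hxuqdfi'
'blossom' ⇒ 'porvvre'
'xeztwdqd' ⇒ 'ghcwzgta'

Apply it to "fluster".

uoxvwhi

The transformation: swap the first and last characters, then shift every letter 3 places forward in the alphabet (wrapping around).
Applying that to "fluster" gives "uoxvwhi".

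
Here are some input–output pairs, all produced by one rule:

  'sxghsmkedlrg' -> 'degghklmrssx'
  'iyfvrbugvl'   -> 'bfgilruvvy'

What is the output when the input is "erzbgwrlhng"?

begghlnrrwz

Each output is the input with this applied: sort the characters into alphabetical order.
On "erzbgwrlhng" that produces "begghlnrrwz".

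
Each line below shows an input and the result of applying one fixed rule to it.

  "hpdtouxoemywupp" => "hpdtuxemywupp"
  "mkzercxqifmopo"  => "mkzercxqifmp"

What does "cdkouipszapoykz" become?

cdkuipszapykz

Looking at the pairs, the operation is to remove every "o".
For "cdkouipszapoykz" the result is "cdkuipszapykz".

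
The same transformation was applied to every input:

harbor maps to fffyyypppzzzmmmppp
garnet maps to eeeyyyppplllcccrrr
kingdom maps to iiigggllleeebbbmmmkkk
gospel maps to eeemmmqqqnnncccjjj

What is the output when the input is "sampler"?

The transformation: repeat every character 3 times, then shift every letter 2 places backward in the alphabet (wrapping around).
For "sampler" the result is "qqqyyykkknnnjjjcccppp".

qqqyyykkknnnjjjcccppp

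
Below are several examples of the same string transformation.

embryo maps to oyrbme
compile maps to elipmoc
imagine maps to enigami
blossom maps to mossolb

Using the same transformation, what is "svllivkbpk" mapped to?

Looking at the pairs, the operation is to reverse the string.
Doing the same to "svllivkbpk": "kpbkvillvs".

kpbkvillvs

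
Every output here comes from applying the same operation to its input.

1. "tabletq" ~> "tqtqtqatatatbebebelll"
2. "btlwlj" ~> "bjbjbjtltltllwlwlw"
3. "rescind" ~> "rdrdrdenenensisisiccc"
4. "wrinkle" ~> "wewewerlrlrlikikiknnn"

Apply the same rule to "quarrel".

Looking at the pairs, the operation is to repeat every character 3 times, then take characters alternately from the front and the back (1st, last, 2nd, 2nd-last, ...).
For "quarrel", step one produces "qqquuuaaarrrrrreeelll"; step two turns that into "qlqlqlueueuearararrrr".

qlqlqlueueuearararrrr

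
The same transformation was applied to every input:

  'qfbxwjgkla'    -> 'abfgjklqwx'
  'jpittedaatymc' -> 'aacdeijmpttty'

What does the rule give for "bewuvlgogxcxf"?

bcefgglouvwxx

The transformation: sort the characters into alphabetical order.
Doing the same to "bewuvlgogxcxf": "bcefgglouvwxx".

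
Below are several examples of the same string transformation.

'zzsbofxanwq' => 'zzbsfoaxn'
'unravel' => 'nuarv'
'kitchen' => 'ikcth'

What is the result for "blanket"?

lbnak

The transformation: delete the last 2 characters, then swap each adjacent pair of characters (1↔2, 3↔4, ...).
So "blanket" becomes "lbnak".
(Check on "kitchen": → "kitch" → "ikcth" ✓)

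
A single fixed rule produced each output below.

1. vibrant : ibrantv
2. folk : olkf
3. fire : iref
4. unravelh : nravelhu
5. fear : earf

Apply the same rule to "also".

lsoa

The transformation: move the first character to the end.
So "also" becomes "lsoa".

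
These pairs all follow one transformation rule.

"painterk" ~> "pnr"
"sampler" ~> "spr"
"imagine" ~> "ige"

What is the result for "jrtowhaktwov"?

The transformation: keep one character in every 3, starting at position 1 (positions 1st, 4th, 7th, ...).
On "jrtowhaktwov" that produces "joaw".

joaw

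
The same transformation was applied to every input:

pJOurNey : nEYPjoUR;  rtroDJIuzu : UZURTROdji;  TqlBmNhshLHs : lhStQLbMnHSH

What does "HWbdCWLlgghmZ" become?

HMzhwBDcwlLGG

Each output is the input with this applied: flip the case of every letter, then move the last 3 characters to the front (rotate right by 3).
On "HWbdCWLlgghmZ": the first step gives "hwBDcwlLGGHMz", and the second then gives "HMzhwBDcwlLGG".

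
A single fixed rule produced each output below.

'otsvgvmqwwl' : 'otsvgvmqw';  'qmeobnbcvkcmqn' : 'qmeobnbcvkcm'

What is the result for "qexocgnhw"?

qexocgn

The rule is to delete the last 2 characters.
Applying that to "qexocgnhw" gives "qexocgn".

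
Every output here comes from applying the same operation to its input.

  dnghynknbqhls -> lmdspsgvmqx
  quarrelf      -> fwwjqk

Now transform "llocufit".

The transformation: shift every letter 5 places forward in the alphabet (wrapping around), then delete the first 2 characters.
For "llocufit", step one produces "qqthzkny"; step two turns that into "thzkny".

thzkny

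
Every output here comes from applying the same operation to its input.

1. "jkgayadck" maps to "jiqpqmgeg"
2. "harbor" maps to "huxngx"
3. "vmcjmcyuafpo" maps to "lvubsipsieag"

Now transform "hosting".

Rule — move the last 3 characters to the front (rotate right by 3), then shift every letter 6 places forward in the alphabet (wrapping around).
Applying both steps to "hosting": "inghost", then "otmnuyz".

otmnuyz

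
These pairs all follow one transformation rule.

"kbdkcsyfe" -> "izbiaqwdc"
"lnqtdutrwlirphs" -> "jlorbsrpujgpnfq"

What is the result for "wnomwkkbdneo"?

ulmkuiizblcm

What's happening: shift every letter 2 places backward in the alphabet (wrapping around).
For "wnomwkkbdneo" the result is "ulmkuiizblcm".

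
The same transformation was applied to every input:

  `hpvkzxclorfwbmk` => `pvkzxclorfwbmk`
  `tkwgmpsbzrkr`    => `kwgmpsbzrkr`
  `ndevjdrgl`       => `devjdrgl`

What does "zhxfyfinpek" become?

The pattern: delete the first character.
Applying that to "zhxfyfinpek" gives "hxfyfinpek".

hxfyfinpek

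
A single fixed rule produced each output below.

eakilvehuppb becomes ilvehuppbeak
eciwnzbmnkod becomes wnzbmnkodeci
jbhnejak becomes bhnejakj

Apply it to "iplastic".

plastici

The pattern: move the last 3 characters to the front (rotate right by 3), then swap the front and back halves of the string.
For "iplastic" the result is "plastici".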